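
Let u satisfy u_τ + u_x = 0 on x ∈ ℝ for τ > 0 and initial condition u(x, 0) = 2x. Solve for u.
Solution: By characteristics (dx/dτ = 1), u(x,τ) = f(x - τ) with f = u(·, 0).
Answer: u(x, τ) = 2x - 2τ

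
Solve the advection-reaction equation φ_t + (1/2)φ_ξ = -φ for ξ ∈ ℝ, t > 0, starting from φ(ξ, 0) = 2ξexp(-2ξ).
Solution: Substitute φ = exp(-2ξ)u.
Then φ_ξ = exp(-2ξ)(u_ξ - 2u), φ_t = exp(-2ξ)u_t; substituting and dividing by exp(-2ξ), the lower-order terms cancel: u_t + (1/2)u_ξ = 0 (standard advection equation).
Data for u: u(ξ,0) = exp(2ξ)φ(ξ,0) = 2ξ.
By characteristics (dξ/dt = 1/2), u(ξ,t) = f(ξ - (1/2)t) with f = u(·, 0).
So u(ξ,t) = -t + 2ξ, and φ(ξ,t) = exp(-2ξ)u(ξ,t).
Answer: φ(ξ, t) = -texp(-2ξ) + 2ξexp(-2ξ)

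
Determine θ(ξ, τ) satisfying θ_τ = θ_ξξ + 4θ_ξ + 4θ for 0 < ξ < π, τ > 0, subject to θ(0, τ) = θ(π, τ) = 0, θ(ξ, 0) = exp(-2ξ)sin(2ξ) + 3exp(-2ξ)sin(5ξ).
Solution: Substitute θ = exp(-2ξ)u.
Then θ_ξ = exp(-2ξ)(u_ξ - 2u), θ_ξξ = exp(-2ξ)(u_ξξ - 4u_ξ + 4u), θ_τ = exp(-2ξ)u_τ; substituting and dividing by exp(-2ξ), the lower-order terms cancel: u_τ = u_ξξ (standard heat equation).
Data for u: u(ξ,0) = exp(2ξ)θ(ξ,0) = sin(2ξ) + 3sin(5ξ). The boundary conditions carry over: u(0,τ) = u(π,τ) = 0.
Separating variables: u = Σ c_n exp(-n²τ) sin(nξ). From u(ξ,0) = sin(2ξ) + 3sin(5ξ): c_2=1, c_5=3.
So u(ξ,τ) = exp(-4τ)sin(2ξ) + 3exp(-25τ)sin(5ξ), and θ(ξ,τ) = exp(-2ξ)u(ξ,τ).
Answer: θ(ξ, τ) = exp(-2ξ)exp(-4τ)sin(2ξ) + 3exp(-2ξ)exp(-25τ)sin(5ξ)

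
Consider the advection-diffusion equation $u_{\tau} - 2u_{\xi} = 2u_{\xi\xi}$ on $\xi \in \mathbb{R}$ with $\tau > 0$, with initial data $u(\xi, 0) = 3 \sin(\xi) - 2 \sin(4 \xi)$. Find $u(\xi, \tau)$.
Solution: Change to a moving frame: let $\eta = \xi + 2\tau$, $\sigma = \tau$ and write $u(\xi,\tau) = w(\eta,\sigma)$.
By the chain rule $u_{\tau} = w_{\sigma} + 2w_{\eta}$, $u_{\xi} = w_{\eta}$, $u_{\xi\xi} = w_{\eta\eta}$.
Then $u_{\tau} - 2u_{\xi} = w_{\sigma}$: the advection term cancels and the PDE becomes the heat equation $w_{\sigma} = 2w_{\eta\eta}$ on $\eta \in \mathbb{R}$.
Initial data: $w(\eta,0) = u(\eta,0) = 3 \sin(\eta) - 2 \sin(4 \eta)$.
On $\eta \in \mathbb{R}$ each mode satisfies $(\sin(n\eta))'' = -n^2 \sin(n\eta)$, so $e^{-2n^2\sigma} \sin(n\eta)$ solves the heat equation; by superposition $w(\eta,\sigma) = \sum c_n e^{-2n^2\sigma} \sin(n\eta)$.
Reading off the coefficients: $c_1=3, c_4=-2$, so $w(\eta,\sigma) = 3 e^{-2 \sigma} \sin(\eta) - 2 e^{-32 \sigma} \sin(4 \eta)$.
Substituting back $\eta = \xi + 2\tau$, $\sigma = \tau$: $u(\xi,\tau) = w(\xi + 2\tau, \tau)$.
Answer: $u(\xi, \tau) = 3 e^{-2 \tau} \sin(2 \tau + \xi) - 2 e^{-32 \tau} \sin(8 \tau + 4 \xi)$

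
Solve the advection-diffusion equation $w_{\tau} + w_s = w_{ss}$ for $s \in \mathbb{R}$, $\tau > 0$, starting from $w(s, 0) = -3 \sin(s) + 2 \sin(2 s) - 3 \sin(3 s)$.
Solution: Change to a moving frame: let $\eta = s - \tau$, $\sigma = \tau$ and write $w(s,\tau) = u(\eta,\sigma)$.
By the chain rule $w_{\tau} = u_{\sigma} - u_{\eta}$, $w_s = u_{\eta}$, $w_{ss} = u_{\eta\eta}$.
Then $w_{\tau} + w_s = u_{\sigma}$: the advection term cancels and the PDE becomes the heat equation $u_{\sigma} = u_{\eta\eta}$ on $\eta \in \mathbb{R}$.
Initial data: $u(\eta,0) = w(\eta,0) = -3 \sin(\eta) + 2 \sin(2 \eta) - 3 \sin(3 \eta)$.
On $\eta \in \mathbb{R}$ each mode satisfies $(\sin(n\eta))'' = -n^2 \sin(n\eta)$, so $e^{-n^2\sigma} \sin(n\eta)$ solves the heat equation; by superposition $u(\eta,\sigma) = \sum c_n e^{-n^2\sigma} \sin(n\eta)$.
Reading off the coefficients: $c_1=-3, c_2=2, c_3=-3$, so $u(\eta,\sigma) = -3 e^{-\sigma} \sin(\eta) + 2 e^{-4 \sigma} \sin(2 \eta) - 3 e^{-9 \sigma} \sin(3 \eta)$.
Substituting back $\eta = s - \tau$, $\sigma = \tau$: $w(s,\tau) = u(s - \tau, \tau)$.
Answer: $w(s, \tau) = 3 e^{-\tau} \sin(\tau - s) - 2 e^{-4 \tau} \sin(2 \tau - 2 s) + 3 e^{-9 \tau} \sin(3 \tau - 3 s)$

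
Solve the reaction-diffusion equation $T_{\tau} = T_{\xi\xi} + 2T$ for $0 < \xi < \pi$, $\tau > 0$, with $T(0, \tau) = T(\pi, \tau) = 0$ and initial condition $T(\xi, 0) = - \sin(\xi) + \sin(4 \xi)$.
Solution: Substitute $T = e^{2\tau}u$.
Then $T_{\tau} = e^{2\tau}(u_{\tau} + 2u)$, $T_{\xi\xi} = e^{2\tau}u_{\xi\xi}$; substituting and dividing by $e^{2\tau}$, the lower-order terms cancel: $u_{\tau} = u_{\xi\xi}$ (standard heat equation).
Data for $u$: $u(\xi,0) = T(\xi,0) = - \sin(\xi) + \sin(4 \xi)$. The boundary conditions carry over: $u(0,\tau) = u(\pi,\tau) = 0$.
Separating variables: $u = \sum c_n e^{-n^2\tau} \sin(n\xi)$. From $u(\xi,0) = - \sin(\xi) + \sin(4 \xi)$: $c_1=-1, c_4=1$.
So $u(\xi,\tau) = - e^{-\tau} \sin(\xi) + e^{-16 \tau} \sin(4 \xi)$, and $T(\xi,\tau) = e^{2\tau}u(\xi,\tau)$.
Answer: $T(\xi, \tau) = - e^{\tau} \sin(\xi) + e^{-14 \tau} \sin(4 \xi)$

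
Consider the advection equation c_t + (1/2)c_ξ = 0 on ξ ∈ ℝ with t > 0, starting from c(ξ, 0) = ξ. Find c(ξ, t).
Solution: By method of characteristics (waves move right with speed 1/2):
Along characteristics ξ - (1/2)t = const, c is constant, so c(ξ,t) = f(ξ - (1/2)t) with f = c(·, 0).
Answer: c(ξ, t) = -(1/2)t + ξ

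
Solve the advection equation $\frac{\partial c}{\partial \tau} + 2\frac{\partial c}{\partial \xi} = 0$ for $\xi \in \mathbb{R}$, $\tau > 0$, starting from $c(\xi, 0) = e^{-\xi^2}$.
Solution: By characteristics ($d\xi/d\tau = 2$), $c(\xi,\tau) = f(\xi - 2\tau)$ with $f = c( \cdot , 0)$.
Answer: $c(\xi, \tau) = e^{-(-2 \tau + \xi)^2}$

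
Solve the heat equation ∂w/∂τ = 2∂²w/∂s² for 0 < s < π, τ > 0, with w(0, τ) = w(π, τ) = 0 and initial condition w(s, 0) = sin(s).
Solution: Using separation of variables w = X(s)T(τ):
Eigenfunctions: sin(ns), n = 1, 2, 3, ...
General solution: w(s, τ) = Σ c_n sin(ns) exp(-2n² τ)
Matching w(s,0) = sin(s) term by term: c_1=1.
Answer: w(s, τ) = exp(-2τ)sin(s)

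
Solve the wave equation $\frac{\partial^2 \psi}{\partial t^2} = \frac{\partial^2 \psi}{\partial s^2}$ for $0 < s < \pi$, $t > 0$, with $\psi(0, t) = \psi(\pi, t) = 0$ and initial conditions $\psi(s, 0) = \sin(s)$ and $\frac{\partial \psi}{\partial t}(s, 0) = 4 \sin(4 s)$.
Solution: Separating variables: $\psi = \sum [A_n \cos(\omega_n t) + B_n \sin(\omega_n t)] \sin(ns)$, $\omega_n = n$. From ICs ($B_n$ = velocity coefficient / $\omega_n$): $A_1=1, B_4=1$.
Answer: $\psi(s, t) = \sin(s) \cos(t) + \sin(4 s) \sin(4 t)$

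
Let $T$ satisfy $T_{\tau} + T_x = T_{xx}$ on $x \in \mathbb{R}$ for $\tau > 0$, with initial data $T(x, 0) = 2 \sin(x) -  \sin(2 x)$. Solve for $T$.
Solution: Change to a moving frame: let $\eta = x - \tau$, $\sigma = \tau$ and write $T(x,\tau) = u(\eta,\sigma)$.
By the chain rule $T_{\tau} = u_{\sigma} - u_{\eta}$, $T_x = u_{\eta}$, $T_{xx} = u_{\eta\eta}$.
Then $T_{\tau} + T_x = u_{\sigma}$: the advection term cancels and the PDE becomes the heat equation $u_{\sigma} = u_{\eta\eta}$ on $\eta \in \mathbb{R}$.
Initial data: $u(\eta,0) = T(\eta,0) = 2 \sin(\eta) - \sin(2 \eta)$.
On $\eta \in \mathbb{R}$ each mode satisfies $(\sin(n\eta))'' = -n^2 \sin(n\eta)$, so $e^{-n^2\sigma} \sin(n\eta)$ solves the heat equation; by superposition $u(\eta,\sigma) = \sum c_n e^{-n^2\sigma} \sin(n\eta)$.
Reading off the coefficients: $c_1=2, c_2=-1$, so $u(\eta,\sigma) = 2 e^{-\sigma} \sin(\eta) - e^{-4 \sigma} \sin(2 \eta)$.
Substituting back $\eta = x - \tau$, $\sigma = \tau$: $T(x,\tau) = u(x - \tau, \tau)$.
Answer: $T(x, \tau) = -2 e^{-\tau} \sin(\tau - x) + e^{-4 \tau} \sin(2 \tau - 2 x)$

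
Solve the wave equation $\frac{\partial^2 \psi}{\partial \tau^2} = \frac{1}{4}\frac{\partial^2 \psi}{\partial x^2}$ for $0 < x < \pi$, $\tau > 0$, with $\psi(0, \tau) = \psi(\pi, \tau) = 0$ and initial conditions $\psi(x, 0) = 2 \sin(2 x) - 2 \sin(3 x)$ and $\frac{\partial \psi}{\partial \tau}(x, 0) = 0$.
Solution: Using separation of variables $\psi = X(x)T(\tau)$:
Eigenfunctions: $\sin(nx)$, $n = 1, 2, 3, \ldots$
General solution: $\psi(x, \tau) = \sum [A_n \cos(n \tau/2) + B_n \sin(n \tau/2)] \sin(nx)$
From $\psi(x,0) = 2 \sin(2 x) - 2 \sin(3 x)$: $A_2=2, A_3=-2$. From $\psi_{\tau}(x,0) = 0$: all $B_n = 0$.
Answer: $\psi(x, \tau) = 2 \sin(2 x) \cos(\tau) - 2 \sin(3 x) \cos(3 \tau/2)$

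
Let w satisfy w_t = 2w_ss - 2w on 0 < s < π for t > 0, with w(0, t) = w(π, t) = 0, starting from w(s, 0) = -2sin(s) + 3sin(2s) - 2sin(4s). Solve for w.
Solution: Substitute w = exp(-2t)u.
Then w_t = exp(-2t)(u_t - 2u), w_ss = exp(-2t)u_ss; substituting and dividing by exp(-2t), the lower-order terms cancel: u_t = 2u_ss (standard heat equation).
Data for u: u(s,0) = w(s,0) = -2sin(s) + 3sin(2s) - 2sin(4s). The boundary conditions carry over: u(0,t) = u(π,t) = 0.
Separating variables: u = Σ c_n exp(-2n²t) sin(ns). From u(s,0) = -2sin(s) + 3sin(2s) - 2sin(4s): c_1=-2, c_2=3, c_4=-2.
So u(s,t) = -2exp(-2t)sin(s) + 3exp(-8t)sin(2s) - 2exp(-32t)sin(4s), and w(s,t) = exp(-2t)u(s,t).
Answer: w(s, t) = -2exp(-4t)sin(s) + 3exp(-10t)sin(2s) - 2exp(-34t)sin(4s)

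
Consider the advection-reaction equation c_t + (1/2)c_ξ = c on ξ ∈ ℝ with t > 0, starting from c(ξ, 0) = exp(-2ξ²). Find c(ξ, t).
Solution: Substitute c = exp(t)u, i.e. u = exp(-t)c.
By the product rule, c_t = exp(t)(u_t + u), c_ξ = exp(t)u_ξ.
Substituting into the PDE and dividing by exp(t): u_t + u + (1/2)u_ξ = u.
The lower-order terms cancel, leaving the standard advection equation u_t + (1/2)u_ξ = 0.
Initial data for u: u(ξ,0) = c(ξ,0) = exp(-2ξ²).
Solve for u:
  By method of characteristics (waves move right with speed 1/2):
  Along characteristics ξ - (1/2)t = const, u is constant, so u(ξ,t) = f(ξ - (1/2)t) with f = u(·, 0).
Hence u(ξ,t) = exp(-2(-t/2 + ξ)²).
Transform back: c(ξ,t) = exp(t)u(ξ,t).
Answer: c(ξ, t) = exp(t)exp(-2(-t/2 + ξ)²)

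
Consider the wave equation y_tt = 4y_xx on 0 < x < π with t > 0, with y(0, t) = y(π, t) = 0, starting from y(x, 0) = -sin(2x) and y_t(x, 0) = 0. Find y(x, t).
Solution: Using separation of variables y = X(x)T(t):
Eigenfunctions: sin(nx), n = 1, 2, 3, ...
General solution: y(x, t) = Σ [A_n cos(2n t) + B_n sin(2n t)] sin(nx)
From y(x,0) = -sin(2x): A_2=-1. From y_t(x,0) = 0: all B_n = 0.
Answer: y(x, t) = -sin(2x)cos(4t)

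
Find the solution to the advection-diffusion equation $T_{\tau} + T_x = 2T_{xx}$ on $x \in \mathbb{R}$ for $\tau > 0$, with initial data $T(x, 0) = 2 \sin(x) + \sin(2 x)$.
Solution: Moving frame: $\eta = x - \tau$, $\sigma = \tau$, $T = u(\eta,\sigma)$, so $T_{\tau} = u_{\sigma} - u_{\eta}$ and $T_{xx} = u_{\eta\eta}$.
Hence $T_{\tau} + T_x = u_{\sigma}$ and the PDE becomes the heat equation $u_{\sigma} = 2u_{\eta\eta}$ on $\eta \in \mathbb{R}$.
Initial data: $u(\eta,0) = T(\eta,0) = 2 \sin(\eta) + \sin(2 \eta)$. Each mode $\sin(n\eta)$ decays as $e^{-2n^2\sigma}$ on $\mathbb{R}$, so $u(\eta,\sigma) = \sum c_n e^{-2n^2\sigma} \sin(n\eta)$ with $c_1=2, c_2=1$: $u(\eta,\sigma) = 2 e^{-2 \sigma} \sin(\eta) + e^{-8 \sigma} \sin(2 \eta)$.
Substituting back: $T(x,\tau) = u(x - \tau, \tau)$.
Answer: $T(x, \tau) = -2 e^{-2 \tau} \sin(\tau - x) -  e^{-8 \tau} \sin(2 \tau - 2 x)$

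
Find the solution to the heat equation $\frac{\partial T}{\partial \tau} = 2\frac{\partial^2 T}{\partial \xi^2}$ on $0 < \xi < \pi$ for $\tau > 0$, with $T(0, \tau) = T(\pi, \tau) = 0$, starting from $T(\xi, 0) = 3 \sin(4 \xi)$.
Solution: Using separation of variables $T = X(\xi)G(\tau)$:
Eigenfunctions: $\sin(n\xi)$, $n = 1, 2, 3, \ldots$
General solution: $T(\xi, \tau) = \sum c_n \sin(n\xi) e^{-2n^2 \tau}$
Matching $T(\xi,0) = 3 \sin(4 \xi)$ term by term: $c_4=3$.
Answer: $T(\xi, \tau) = 3 e^{-32 \tau} \sin(4 \xi)$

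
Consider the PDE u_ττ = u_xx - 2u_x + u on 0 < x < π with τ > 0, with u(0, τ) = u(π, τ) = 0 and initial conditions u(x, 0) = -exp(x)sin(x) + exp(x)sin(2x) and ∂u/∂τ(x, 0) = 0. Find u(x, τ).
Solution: Substitute u = exp(x)w, i.e. w = exp(-x)u.
By the product rule, u_x = exp(x)(w_x + w), u_xx = exp(x)(w_xx + 2w_x + w), u_ττ = exp(x)w_ττ.
Substituting into the PDE and dividing by exp(x): w_ττ = (w_xx + 2w_x + w) - 2(w_x + w) + w.
The lower-order terms cancel, leaving the standard wave equation w_ττ = w_xx.
Initial data for w: w(x,0) = exp(-x)u(x,0) = -sin(x) + sin(2x); w_τ(x,0) = exp(-x)u_τ(x,0) = 0. The boundary conditions carry over: w(0,τ) = w(π,τ) = 0.
Solve for w:
  Using separation of variables w = X(x)T(τ):
  Eigenfunctions: sin(nx), n = 1, 2, 3, ...
  General solution: w(x, τ) = Σ [A_n cos(n τ) + B_n sin(n τ)] sin(nx)
  From w(x,0) = -sin(x) + sin(2x): A_1=-1, A_2=1. From w_τ(x,0) = 0: all B_n = 0.
Hence w(x,τ) = -sin(x)cos(τ) + sin(2x)cos(2τ).
Transform back: u(x,τ) = exp(x)w(x,τ).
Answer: u(x, τ) = -exp(x)sin(x)cos(τ) + exp(x)sin(2x)cos(2τ)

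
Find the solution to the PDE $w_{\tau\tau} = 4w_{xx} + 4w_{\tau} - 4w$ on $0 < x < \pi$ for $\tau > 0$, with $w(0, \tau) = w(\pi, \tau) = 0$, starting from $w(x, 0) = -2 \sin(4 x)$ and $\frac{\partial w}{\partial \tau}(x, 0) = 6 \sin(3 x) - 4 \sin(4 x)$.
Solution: Substitute $w = e^{2\tau}u$.
Then $w_{\tau} = e^{2\tau}(u_{\tau} + 2u)$, $w_{\tau\tau} = e^{2\tau}(u_{\tau\tau} + 4u_{\tau} + 4u)$, $w_{xx} = e^{2\tau}u_{xx}$; substituting and dividing by $e^{2\tau}$, the lower-order terms cancel: $u_{\tau\tau} = 4u_{xx}$ (standard wave equation).
Data for $u$: $u(x,0) = w(x,0) = -2 \sin(4 x)$; $u_{\tau}(x,0) = w_{\tau}(x,0) - 2w(x,0) = 6 \sin(3 x)$. The boundary conditions carry over: $u(0,\tau) = u(\pi,\tau) = 0$.
Separating variables: $u = \sum [A_n \cos(\omega_n \tau) + B_n \sin(\omega_n \tau)] \sin(nx)$, $\omega_n = 2n$. From ICs ($B_n$ = velocity coefficient / $\omega_n$): $A_4=-2, B_3=1$.
So $u(x,\tau) = \sin(3 x) \sin(6 \tau) - 2 \sin(4 x) \cos(8 \tau)$, and $w(x,\tau) = e^{2\tau}u(x,\tau)$.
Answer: $w(x, \tau) = e^{2 \tau} \sin(6 \tau) \sin(3 x) - 2 e^{2 \tau} \sin(4 x) \cos(8 \tau)$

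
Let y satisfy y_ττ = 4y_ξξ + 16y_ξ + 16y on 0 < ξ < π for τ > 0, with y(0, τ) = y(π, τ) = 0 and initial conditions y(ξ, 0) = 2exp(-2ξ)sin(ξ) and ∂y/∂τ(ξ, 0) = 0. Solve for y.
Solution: Substitute y = exp(-2ξ)u, i.e. u = exp(2ξ)y.
By the product rule, y_ξ = exp(-2ξ)(u_ξ - 2u), y_ξξ = exp(-2ξ)(u_ξξ - 4u_ξ + 4u), y_ττ = exp(-2ξ)u_ττ.
Substituting into the PDE and dividing by exp(-2ξ): u_ττ = 4(u_ξξ - 4u_ξ + 4u) + 16(u_ξ - 2u) + 16u.
The lower-order terms cancel, leaving the standard wave equation u_ττ = 4u_ξξ.
Initial data for u: u(ξ,0) = exp(2ξ)y(ξ,0) = 2sin(ξ); u_τ(ξ,0) = exp(2ξ)y_τ(ξ,0) = 0. The boundary conditions carry over: u(0,τ) = u(π,τ) = 0.
Solve for u:
  Using separation of variables u = X(ξ)T(τ):
  Eigenfunctions: sin(nξ), n = 1, 2, 3, ...
  General solution: u(ξ, τ) = Σ [A_n cos(2n τ) + B_n sin(2n τ)] sin(nξ)
  From u(ξ,0) = 2sin(ξ): A_1=2. From u_τ(ξ,0) = 0: all B_n = 0.
Hence u(ξ,τ) = 2sin(ξ)cos(2τ).
Transform back: y(ξ,τ) = exp(-2ξ)u(ξ,τ).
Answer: y(ξ, τ) = 2exp(-2ξ)sin(ξ)cos(2τ)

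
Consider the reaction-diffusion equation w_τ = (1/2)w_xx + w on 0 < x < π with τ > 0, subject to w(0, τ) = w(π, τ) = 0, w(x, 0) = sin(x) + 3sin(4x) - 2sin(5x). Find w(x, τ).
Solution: Substitute w = exp(τ)u.
Then w_τ = exp(τ)(u_τ + u), w_xx = exp(τ)u_xx; substituting and dividing by exp(τ), the lower-order terms cancel: u_τ = (1/2)u_xx (standard heat equation).
Data for u: u(x,0) = w(x,0) = sin(x) + 3sin(4x) - 2sin(5x). The boundary conditions carry over: u(0,τ) = u(π,τ) = 0.
Separating variables: u = Σ c_n exp(-n²τ/2) sin(nx). From u(x,0) = sin(x) + 3sin(4x) - 2sin(5x): c_1=1, c_4=3, c_5=-2.
So u(x,τ) = 3exp(-8τ)sin(4x) + exp(-τ/2)sin(x) - 2exp(-25τ/2)sin(5x), and w(x,τ) = exp(τ)u(x,τ).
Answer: w(x, τ) = exp(τ/2)sin(x) + 3exp(-7τ)sin(4x) - 2exp(-23τ/2)sin(5x)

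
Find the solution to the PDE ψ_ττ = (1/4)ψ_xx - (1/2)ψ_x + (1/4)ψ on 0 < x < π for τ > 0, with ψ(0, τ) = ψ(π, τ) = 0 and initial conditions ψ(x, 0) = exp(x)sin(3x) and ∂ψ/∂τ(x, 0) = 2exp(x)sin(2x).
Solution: Substitute ψ = exp(x)u, i.e. u = exp(-x)ψ.
By the product rule, ψ_x = exp(x)(u_x + u), ψ_xx = exp(x)(u_xx + 2u_x + u), ψ_ττ = exp(x)u_ττ.
Substituting into the PDE and dividing by exp(x): u_ττ = (1/4)(u_xx + 2u_x + u) - (1/2)(u_x + u) + (1/4)u.
The lower-order terms cancel, leaving the standard wave equation u_ττ = (1/4)u_xx.
Initial data for u: u(x,0) = exp(-x)ψ(x,0) = sin(3x); u_τ(x,0) = exp(-x)ψ_τ(x,0) = 2sin(2x). The boundary conditions carry over: u(0,τ) = u(π,τ) = 0.
Solve for u:
  Using separation of variables u = X(x)T(τ):
  Eigenfunctions: sin(nx), n = 1, 2, 3, ...
  General solution: u(x, τ) = Σ [A_n cos(n τ/2) + B_n sin(n τ/2)] sin(nx)
  From u(x,0) = sin(3x): A_3=1. From u_τ(x,0) = 2sin(2x), using u_τ(x,0) = Σ ω_n B_n sin(nx) with ω_n = n/2: B_2 = 2/1 = 2.
Hence u(x,τ) = 2sin(2x)sin(τ) + sin(3x)cos(3τ/2).
Transform back: ψ(x,τ) = exp(x)u(x,τ).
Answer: ψ(x, τ) = 2exp(x)sin(2x)sin(τ) + exp(x)sin(3x)cos(3τ/2)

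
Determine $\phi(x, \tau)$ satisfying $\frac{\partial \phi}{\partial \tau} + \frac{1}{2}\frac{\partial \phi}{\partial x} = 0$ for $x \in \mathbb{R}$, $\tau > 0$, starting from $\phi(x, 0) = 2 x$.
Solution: By characteristics ($dx/d\tau = 1/2$), $\phi(x,\tau) = f(x - \frac{1}{2}\tau)$ with $f = \phi( \cdot , 0)$.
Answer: $\phi(x, \tau) = - \tau + 2 x$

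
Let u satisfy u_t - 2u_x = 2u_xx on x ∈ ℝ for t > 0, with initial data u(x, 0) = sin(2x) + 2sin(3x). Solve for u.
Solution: Moving frame: η = x + 2t, σ = t, u = w(η,σ), so u_t = w_σ + 2w_η and u_xx = w_ηη.
Hence u_t - 2u_x = w_σ and the PDE becomes the heat equation w_σ = 2w_ηη on η ∈ ℝ.
Initial data: w(η,0) = u(η,0) = sin(2η) + 2sin(3η). Each mode sin(nη) decays as exp(-2n²σ) on ℝ, so w(η,σ) = Σ c_n exp(-2n²σ) sin(nη) with c_2=1, c_3=2: w(η,σ) = exp(-8σ)sin(2η) + 2exp(-18σ)sin(3η).
Substituting back: u(x,t) = w(x + 2t, t).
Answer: u(x, t) = exp(-8t)sin(4t + 2x) + 2exp(-18t)sin(6t + 3x)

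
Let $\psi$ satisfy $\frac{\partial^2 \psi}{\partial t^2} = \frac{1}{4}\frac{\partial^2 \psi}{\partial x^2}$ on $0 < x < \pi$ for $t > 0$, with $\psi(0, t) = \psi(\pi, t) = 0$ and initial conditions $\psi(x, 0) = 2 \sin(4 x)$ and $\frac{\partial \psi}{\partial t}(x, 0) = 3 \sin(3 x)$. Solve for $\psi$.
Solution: Using separation of variables $\psi = X(x)T(t)$:
Eigenfunctions: $\sin(nx)$, $n = 1, 2, 3, \ldots$
General solution: $\psi(x, t) = \sum [A_n \cos(n t/2) + B_n \sin(n t/2)] \sin(nx)$
From $\psi(x,0) = 2 \sin(4 x)$: $A_4=2$. From $\psi_t(x,0) = 3 \sin(3 x)$, using $\psi_t(x,0) = \sum \omega_n B_n \sin(nx)$ with $\omega_n = n/2$: $B_3 = 3/(3/2) = 2$.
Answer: $\psi(x, t) = 2 \sin(3 t/2) \sin(3 x) + 2 \sin(4 x) \cos(2 t)$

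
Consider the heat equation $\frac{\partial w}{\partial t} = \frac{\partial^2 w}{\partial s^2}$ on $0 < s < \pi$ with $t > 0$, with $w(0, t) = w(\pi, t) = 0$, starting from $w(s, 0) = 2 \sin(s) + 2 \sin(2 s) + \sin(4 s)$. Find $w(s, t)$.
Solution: Separating variables: $w = \sum c_n e^{-n^2t} \sin(ns)$. From $w(s,0) = 2 \sin(s) + 2 \sin(2 s) + \sin(4 s)$: $c_1=2, c_2=2, c_4=1$.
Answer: $w(s, t) = 2 e^{-t} \sin(s) + 2 e^{-4 t} \sin(2 s) + e^{-16 t} \sin(4 s)$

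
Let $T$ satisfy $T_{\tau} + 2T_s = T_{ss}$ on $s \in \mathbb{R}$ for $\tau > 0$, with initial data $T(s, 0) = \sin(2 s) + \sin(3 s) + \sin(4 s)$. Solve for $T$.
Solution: Moving frame: $\eta = s - 2\tau$, $\sigma = \tau$, $T = u(\eta,\sigma)$, so $T_{\tau} = u_{\sigma} - 2u_{\eta}$ and $T_{ss} = u_{\eta\eta}$.
Hence $T_{\tau} + 2T_s = u_{\sigma}$ and the PDE becomes the heat equation $u_{\sigma} = u_{\eta\eta}$ on $\eta \in \mathbb{R}$.
Initial data: $u(\eta,0) = T(\eta,0) = \sin(2 \eta) + \sin(3 \eta) + \sin(4 \eta)$. Each mode $\sin(n\eta)$ decays as $e^{-n^2\sigma}$ on $\mathbb{R}$, so $u(\eta,\sigma) = \sum c_n e^{-n^2\sigma} \sin(n\eta)$ with $c_2=1, c_3=1, c_4=1$: $u(\eta,\sigma) = e^{-4 \sigma} \sin(2 \eta) + e^{-9 \sigma} \sin(3 \eta) + e^{-16 \sigma} \sin(4 \eta)$.
Substituting back: $T(s,\tau) = u(s - 2\tau, \tau)$.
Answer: $T(s, \tau) = - e^{-4 \tau} \sin(4 \tau - 2 s) -  e^{-9 \tau} \sin(6 \tau - 3 s) -  e^{-16 \tau} \sin(8 \tau - 4 s)$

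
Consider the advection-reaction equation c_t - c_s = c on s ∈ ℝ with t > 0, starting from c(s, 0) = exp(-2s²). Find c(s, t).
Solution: Substitute c = exp(t)u, i.e. u = exp(-t)c.
By the product rule, c_t = exp(t)(u_t + u), c_s = exp(t)u_s.
Substituting into the PDE and dividing by exp(t): u_t + u - u_s = u.
The lower-order terms cancel, leaving the standard advection equation u_t - u_s = 0.
Initial data for u: u(s,0) = c(s,0) = exp(-2s²).
Solve for u:
  By method of characteristics (waves move left with speed 1):
  Along characteristics s + t = const, u is constant, so u(s,t) = f(s + t) with f = u(·, 0).
Hence u(s,t) = exp(-2(s + t)²).
Transform back: c(s,t) = exp(t)u(s,t).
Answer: c(s, t) = exp(t)exp(-2(s + t)²)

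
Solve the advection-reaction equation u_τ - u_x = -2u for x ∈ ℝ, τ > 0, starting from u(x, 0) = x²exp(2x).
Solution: Substitute u = exp(2x)w, i.e. w = exp(-2x)u.
By the product rule, u_x = exp(2x)(w_x + 2w), u_τ = exp(2x)w_τ.
Substituting into the PDE and dividing by exp(2x): w_τ - (w_x + 2w) = -2w.
The lower-order terms cancel, leaving the standard advection equation w_τ - w_x = 0.
Initial data for w: w(x,0) = exp(-2x)u(x,0) = x².
Solve for w:
  By method of characteristics (waves move left with speed 1):
  Along characteristics x + τ = const, w is constant, so w(x,τ) = f(x + τ) with f = w(·, 0).
Hence w(x,τ) = x² + 2xτ + τ².
Transform back: u(x,τ) = exp(2x)w(x,τ).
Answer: u(x, τ) = x²exp(2x) + 2xτexp(2x) + τ²exp(2x)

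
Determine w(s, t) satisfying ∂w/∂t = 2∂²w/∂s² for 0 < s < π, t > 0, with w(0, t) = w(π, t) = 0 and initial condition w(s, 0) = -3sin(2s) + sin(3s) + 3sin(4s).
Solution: Separating variables: w = Σ c_n exp(-2n²t) sin(ns). From w(s,0) = -3sin(2s) + sin(3s) + 3sin(4s): c_2=-3, c_3=1, c_4=3.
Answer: w(s, t) = -3exp(-8t)sin(2s) + exp(-18t)sin(3s) + 3exp(-32t)sin(4s)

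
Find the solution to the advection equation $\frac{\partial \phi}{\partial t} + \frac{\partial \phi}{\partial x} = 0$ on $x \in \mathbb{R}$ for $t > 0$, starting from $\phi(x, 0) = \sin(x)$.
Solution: By method of characteristics (waves move right with speed 1):
Along characteristics $x - t =$ const, $\phi$ is constant, so $\phi(x,t) = f(x - t)$ with $f = \phi( \cdot , 0)$.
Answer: $\phi(x, t) = - \sin(t - x)$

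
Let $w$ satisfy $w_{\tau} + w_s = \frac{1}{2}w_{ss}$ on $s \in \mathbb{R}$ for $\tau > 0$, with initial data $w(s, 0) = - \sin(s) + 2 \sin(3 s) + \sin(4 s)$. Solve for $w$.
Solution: Moving frame: $\eta = s - \tau$, $\sigma = \tau$, $w = u(\eta,\sigma)$, so $w_{\tau} = u_{\sigma} - u_{\eta}$ and $w_{ss} = u_{\eta\eta}$.
Hence $w_{\tau} + w_s = u_{\sigma}$ and the PDE becomes the heat equation $u_{\sigma} = \frac{1}{2}u_{\eta\eta}$ on $\eta \in \mathbb{R}$.
Initial data: $u(\eta,0) = w(\eta,0) = - \sin(\eta) + 2 \sin(3 \eta) + \sin(4 \eta)$. Each mode $\sin(n\eta)$ decays as $e^{-n^2\sigma/2}$ on $\mathbb{R}$, so $u(\eta,\sigma) = \sum c_n e^{-n^2\sigma/2} \sin(n\eta)$ with $c_1=-1, c_3=2, c_4=1$: $u(\eta,\sigma) = e^{-8 \sigma} \sin(4 \eta) - e^{-\sigma/2} \sin(\eta) + 2 e^{-9 \sigma/2} \sin(3 \eta)$.
Substituting back: $w(s,\tau) = u(s - \tau, \tau)$.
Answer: $w(s, \tau) = - e^{-8 \tau} \sin(4 \tau - 4 s) + e^{-\tau/2} \sin(\tau - s) - 2 e^{-9 \tau/2} \sin(3 \tau - 3 s)$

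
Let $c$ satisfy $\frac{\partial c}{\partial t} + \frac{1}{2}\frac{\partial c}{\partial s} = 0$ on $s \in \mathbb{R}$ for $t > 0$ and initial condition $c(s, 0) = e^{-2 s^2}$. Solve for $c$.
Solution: By characteristics ($ds/dt = 1/2$), $c(s,t) = f(s - \frac{1}{2}t)$ with $f = c( \cdot , 0)$.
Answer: $c(s, t) = e^{-2 (s - t/2)^2}$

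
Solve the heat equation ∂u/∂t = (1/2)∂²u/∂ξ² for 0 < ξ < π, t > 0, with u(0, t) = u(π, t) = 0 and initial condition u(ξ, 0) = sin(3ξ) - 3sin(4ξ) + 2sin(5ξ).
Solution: Using separation of variables u = X(ξ)T(t):
Eigenfunctions: sin(nξ), n = 1, 2, 3, ...
General solution: u(ξ, t) = Σ c_n sin(nξ) exp(-n² t/2)
Matching u(ξ,0) = sin(3ξ) - 3sin(4ξ) + 2sin(5ξ) term by term: c_3=1, c_4=-3, c_5=2.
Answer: u(ξ, t) = -3exp(-8t)sin(4ξ) + exp(-9t/2)sin(3ξ) + 2exp(-25t/2)sin(5ξ)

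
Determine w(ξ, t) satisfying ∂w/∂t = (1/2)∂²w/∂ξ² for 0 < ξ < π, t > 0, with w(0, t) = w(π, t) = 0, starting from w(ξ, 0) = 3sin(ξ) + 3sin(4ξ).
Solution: Using separation of variables w = X(ξ)T(t):
Eigenfunctions: sin(nξ), n = 1, 2, 3, ...
General solution: w(ξ, t) = Σ c_n sin(nξ) exp(-n² t/2)
Matching w(ξ,0) = 3sin(ξ) + 3sin(4ξ) term by term: c_1=3, c_4=3.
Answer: w(ξ, t) = 3exp(-8t)sin(4ξ) + 3exp(-t/2)sin(ξ)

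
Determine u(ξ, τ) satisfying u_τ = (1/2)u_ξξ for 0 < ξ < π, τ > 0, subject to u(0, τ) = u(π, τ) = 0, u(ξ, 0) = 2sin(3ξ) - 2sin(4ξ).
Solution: Separating variables: u = Σ c_n exp(-n²τ/2) sin(nξ). From u(ξ,0) = 2sin(3ξ) - 2sin(4ξ): c_3=2, c_4=-2.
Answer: u(ξ, τ) = -2exp(-8τ)sin(4ξ) + 2exp(-9τ/2)sin(3ξ)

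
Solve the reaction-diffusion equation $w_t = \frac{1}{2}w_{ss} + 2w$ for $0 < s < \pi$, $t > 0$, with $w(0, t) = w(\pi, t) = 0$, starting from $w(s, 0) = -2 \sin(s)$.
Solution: Substitute $w = e^{2t}u$, i.e. $u = e^{-2t}w$.
By the product rule, $w_t = e^{2t}(u_t + 2u)$, $w_{ss} = e^{2t}u_{ss}$.
Substituting into the PDE and dividing by $e^{2t}$: $u_t + 2u = \frac{1}{2}u_{ss} + 2u$.
The lower-order terms cancel, leaving the standard heat equation $u_t = \frac{1}{2}u_{ss}$.
Initial data for $u$: $u(s,0) = w(s,0) = -2 \sin(s)$. The boundary conditions carry over: $u(0,t) = u(\pi,t) = 0$.
Solve for $u$:
  Using separation of variables $u = X(s)T(t)$:
  Eigenfunctions: $\sin(ns)$, $n = 1, 2, 3, \ldots$
  General solution: $u(s, t) = \sum c_n \sin(ns) e^{-n^2 t/2}$
  Matching $u(s,0) = -2 \sin(s)$ term by term: $c_1=-2$.
Hence $u(s,t) = -2 e^{-t/2} \sin(s)$.
Transform back: $w(s,t) = e^{2t}u(s,t)$.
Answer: $w(s, t) = -2 e^{3 t/2} \sin(s)$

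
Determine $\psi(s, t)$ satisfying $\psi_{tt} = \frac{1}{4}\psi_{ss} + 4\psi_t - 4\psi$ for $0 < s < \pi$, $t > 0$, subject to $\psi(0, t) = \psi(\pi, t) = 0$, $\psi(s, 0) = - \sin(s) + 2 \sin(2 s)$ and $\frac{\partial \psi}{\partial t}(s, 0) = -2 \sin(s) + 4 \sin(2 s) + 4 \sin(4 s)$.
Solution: Substitute $\psi = e^{2t}u$.
Then $\psi_t = e^{2t}(u_t + 2u)$, $\psi_{tt} = e^{2t}(u_{tt} + 4u_t + 4u)$, $\psi_{ss} = e^{2t}u_{ss}$; substituting and dividing by $e^{2t}$, the lower-order terms cancel: $u_{tt} = \frac{1}{4}u_{ss}$ (standard wave equation).
Data for $u$: $u(s,0) = \psi(s,0) = - \sin(s) + 2 \sin(2 s)$; $u_t(s,0) = \psi_t(s,0) - 2\psi(s,0) = 4 \sin(4 s)$. The boundary conditions carry over: $u(0,t) = u(\pi,t) = 0$.
Separating variables: $u = \sum [A_n \cos(\omega_n t) + B_n \sin(\omega_n t)] \sin(ns)$, $\omega_n = n/2$. From ICs ($B_n$ = velocity coefficient / $\omega_n$): $A_1=-1, A_2=2, B_4=2$.
So $u(s,t) = - \sin(s) \cos(t/2) + 2 \sin(2 s) \cos(t) + 2 \sin(4 s) \sin(2 t)$, and $\psi(s,t) = e^{2t}u(s,t)$.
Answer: $\psi(s, t) = - e^{2 t} \sin(s) \cos(t/2) + 2 e^{2 t} \sin(2 s) \cos(t) + 2 e^{2 t} \sin(4 s) \sin(2 t)$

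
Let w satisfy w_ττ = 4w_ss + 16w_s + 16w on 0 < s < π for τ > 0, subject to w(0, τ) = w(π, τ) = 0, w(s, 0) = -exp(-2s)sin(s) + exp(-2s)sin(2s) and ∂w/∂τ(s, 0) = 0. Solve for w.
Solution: Substitute w = exp(-2s)u, i.e. u = exp(2s)w.
By the product rule, w_s = exp(-2s)(u_s - 2u), w_ss = exp(-2s)(u_ss - 4u_s + 4u), w_ττ = exp(-2s)u_ττ.
Substituting into the PDE and dividing by exp(-2s): u_ττ = 4(u_ss - 4u_s + 4u) + 16(u_s - 2u) + 16u.
The lower-order terms cancel, leaving the standard wave equation u_ττ = 4u_ss.
Initial data for u: u(s,0) = exp(2s)w(s,0) = -sin(s) + sin(2s); u_τ(s,0) = exp(2s)w_τ(s,0) = 0. The boundary conditions carry over: u(0,τ) = u(π,τ) = 0.
Solve for u:
  Using separation of variables u = X(s)T(τ):
  Eigenfunctions: sin(ns), n = 1, 2, 3, ...
  General solution: u(s, τ) = Σ [A_n cos(2n τ) + B_n sin(2n τ)] sin(ns)
  From u(s,0) = -sin(s) + sin(2s): A_1=-1, A_2=1. From u_τ(s,0) = 0: all B_n = 0.
Hence u(s,τ) = -sin(s)cos(2τ) + sin(2s)cos(4τ).
Transform back: w(s,τ) = exp(-2s)u(s,τ).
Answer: w(s, τ) = -exp(-2s)sin(s)cos(2τ) + exp(-2s)sin(2s)cos(4τ)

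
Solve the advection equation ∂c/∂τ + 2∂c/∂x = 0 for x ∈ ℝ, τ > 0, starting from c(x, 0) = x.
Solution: By characteristics (dx/dτ = 2), c(x,τ) = f(x - 2τ) with f = c(·, 0).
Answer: c(x, τ) = x - 2τ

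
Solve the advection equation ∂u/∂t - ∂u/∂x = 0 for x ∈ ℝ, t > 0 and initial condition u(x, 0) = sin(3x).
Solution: By method of characteristics (waves move left with speed 1):
Along characteristics x + t = const, u is constant, so u(x,t) = f(x + t) with f = u(·, 0).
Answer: u(x, t) = sin(3t + 3x)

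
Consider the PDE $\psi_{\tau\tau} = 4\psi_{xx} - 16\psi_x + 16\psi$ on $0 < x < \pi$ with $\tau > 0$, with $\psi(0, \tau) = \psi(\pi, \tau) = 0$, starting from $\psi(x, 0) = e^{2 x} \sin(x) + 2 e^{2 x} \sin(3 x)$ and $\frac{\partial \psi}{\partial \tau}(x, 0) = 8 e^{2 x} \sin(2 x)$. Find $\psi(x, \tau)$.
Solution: Substitute $\psi = e^{2x}u$, i.e. $u = e^{-2x}\psi$.
By the product rule, $\psi_x = e^{2x}(u_x + 2u)$, $\psi_{xx} = e^{2x}(u_{xx} + 4u_x + 4u)$, $\psi_{\tau\tau} = e^{2x}u_{\tau\tau}$.
Substituting into the PDE and dividing by $e^{2x}$: $u_{\tau\tau} = 4(u_{xx} + 4u_x + 4u) - 16(u_x + 2u) + 16u$.
The lower-order terms cancel, leaving the standard wave equation $u_{\tau\tau} = 4u_{xx}$.
Initial data for $u$: $u(x,0) = e^{-2x}\psi(x,0) = \sin(x) + 2 \sin(3 x)$; $u_{\tau}(x,0) = e^{-2x}\psi_{\tau}(x,0) = 8 \sin(2 x)$. The boundary conditions carry over: $u(0,\tau) = u(\pi,\tau) = 0$.
Solve for $u$:
  Using separation of variables $u = X(x)T(\tau)$:
  Eigenfunctions: $\sin(nx)$, $n = 1, 2, 3, \ldots$
  General solution: $u(x, \tau) = \sum [A_n \cos(2n \tau) + B_n \sin(2n \tau)] \sin(nx)$
  From $u(x,0) = \sin(x) + 2 \sin(3 x)$: $A_1=1, A_3=2$. From $u_{\tau}(x,0) = 8 \sin(2 x)$, using $u_{\tau}(x,0) = \sum \omega_n B_n \sin(nx)$ with $\omega_n = 2n$: $B_2 = 8/4 = 2$.
Hence $u(x,\tau) = \sin(x) \cos(2 \tau) + 2 \sin(2 x) \sin(4 \tau) + 2 \sin(3 x) \cos(6 \tau)$.
Transform back: $\psi(x,\tau) = e^{2x}u(x,\tau)$.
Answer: $\psi(x, \tau) = 2 e^{2 x} \sin(4 \tau) \sin(2 x) + e^{2 x} \sin(x) \cos(2 \tau) + 2 e^{2 x} \sin(3 x) \cos(6 \tau)$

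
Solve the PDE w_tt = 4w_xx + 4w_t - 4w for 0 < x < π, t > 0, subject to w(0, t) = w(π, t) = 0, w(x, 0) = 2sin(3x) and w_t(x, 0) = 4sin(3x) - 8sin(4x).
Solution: Substitute w = exp(2t)u.
Then w_t = exp(2t)(u_t + 2u), w_tt = exp(2t)(u_tt + 4u_t + 4u), w_xx = exp(2t)u_xx; substituting and dividing by exp(2t), the lower-order terms cancel: u_tt = 4u_xx (standard wave equation).
Data for u: u(x,0) = w(x,0) = 2sin(3x); u_t(x,0) = w_t(x,0) - 2w(x,0) = -8sin(4x). The boundary conditions carry over: u(0,t) = u(π,t) = 0.
Separating variables: u = Σ [A_n cos(ω_n t) + B_n sin(ω_n t)] sin(nx), ω_n = 2n. From ICs (B_n = velocity coefficient / ω_n): A_3=2, B_4=-1.
So u(x,t) = -sin(8t)sin(4x) + 2sin(3x)cos(6t), and w(x,t) = exp(2t)u(x,t).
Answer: w(x, t) = -exp(2t)sin(8t)sin(4x) + 2exp(2t)sin(3x)cos(6t)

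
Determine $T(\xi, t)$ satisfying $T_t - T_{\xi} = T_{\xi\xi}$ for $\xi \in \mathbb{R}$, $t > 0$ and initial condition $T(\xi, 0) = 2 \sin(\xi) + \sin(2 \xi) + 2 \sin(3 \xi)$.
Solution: Moving frame: $\eta = \xi + t$, $\sigma = t$, $T = u(\eta,\sigma)$, so $T_t = u_{\sigma} + u_{\eta}$ and $T_{\xi\xi} = u_{\eta\eta}$.
Hence $T_t - T_{\xi} = u_{\sigma}$ and the PDE becomes the heat equation $u_{\sigma} = u_{\eta\eta}$ on $\eta \in \mathbb{R}$.
Initial data: $u(\eta,0) = T(\eta,0) = 2 \sin(\eta) + \sin(2 \eta) + 2 \sin(3 \eta)$. Each mode $\sin(n\eta)$ decays as $e^{-n^2\sigma}$ on $\mathbb{R}$, so $u(\eta,\sigma) = \sum c_n e^{-n^2\sigma} \sin(n\eta)$ with $c_1=2, c_2=1, c_3=2$: $u(\eta,\sigma) = 2 e^{-\sigma} \sin(\eta) + e^{-4 \sigma} \sin(2 \eta) + 2 e^{-9 \sigma} \sin(3 \eta)$.
Substituting back: $T(\xi,t) = u(\xi + t, t)$.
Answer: $T(\xi, t) = 2 e^{-t} \sin(\xi + t) + e^{-4 t} \sin(2 \xi + 2 t) + 2 e^{-9 t} \sin(3 \xi + 3 t)$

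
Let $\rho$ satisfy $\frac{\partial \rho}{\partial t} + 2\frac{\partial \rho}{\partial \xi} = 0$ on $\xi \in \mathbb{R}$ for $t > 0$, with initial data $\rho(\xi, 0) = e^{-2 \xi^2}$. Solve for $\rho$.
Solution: By characteristics ($d\xi/dt = 2$), $\rho(\xi,t) = f(\xi - 2t)$ with $f = \rho( \cdot , 0)$.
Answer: $\rho(\xi, t) = e^{-2 (\xi - 2 t)^2}$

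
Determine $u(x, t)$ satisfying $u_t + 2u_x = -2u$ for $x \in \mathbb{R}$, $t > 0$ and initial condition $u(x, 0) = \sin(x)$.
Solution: Substitute $u = e^{-2t}w$, i.e. $w = e^{2t}u$.
By the product rule, $u_t = e^{-2t}(w_t - 2w)$, $u_x = e^{-2t}w_x$.
Substituting into the PDE and dividing by $e^{-2t}$: $w_t - 2w + 2w_x = -2w$.
The lower-order terms cancel, leaving the standard advection equation $w_t + 2w_x = 0$.
Initial data for $w$: $w(x,0) = u(x,0) = \sin(x)$.
Solve for $w$:
  By method of characteristics (waves move right with speed 2):
  Along characteristics $x - 2t =$ const, $w$ is constant, so $w(x,t) = f(x - 2t)$ with $f = w( \cdot , 0)$.
Hence $w(x,t) = - \sin(2 t - x)$.
Transform back: $u(x,t) = e^{-2t}w(x,t)$.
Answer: $u(x, t) = - e^{-2 t} \sin(2 t - x)$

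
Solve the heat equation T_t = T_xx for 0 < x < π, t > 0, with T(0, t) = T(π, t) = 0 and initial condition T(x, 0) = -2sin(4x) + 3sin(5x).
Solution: Separating variables: T = Σ c_n exp(-n²t) sin(nx). From T(x,0) = -2sin(4x) + 3sin(5x): c_4=-2, c_5=3.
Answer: T(x, t) = -2exp(-16t)sin(4x) + 3exp(-25t)sin(5x)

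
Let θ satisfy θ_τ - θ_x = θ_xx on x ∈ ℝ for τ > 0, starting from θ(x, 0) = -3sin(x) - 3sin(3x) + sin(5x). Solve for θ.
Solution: Moving frame: η = x + τ, σ = τ, θ = u(η,σ), so θ_τ = u_σ + u_η and θ_xx = u_ηη.
Hence θ_τ - θ_x = u_σ and the PDE becomes the heat equation u_σ = u_ηη on η ∈ ℝ.
Initial data: u(η,0) = θ(η,0) = -3sin(η) - 3sin(3η) + sin(5η). Each mode sin(nη) decays as exp(-n²σ) on ℝ, so u(η,σ) = Σ c_n exp(-n²σ) sin(nη) with c_1=-3, c_3=-3, c_5=1: u(η,σ) = -3exp(-σ)sin(η) - 3exp(-9σ)sin(3η) + exp(-25σ)sin(5η).
Substituting back: θ(x,τ) = u(x + τ, τ).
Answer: θ(x, τ) = -3exp(-τ)sin(x + τ) - 3exp(-9τ)sin(3x + 3τ) + exp(-25τ)sin(5x + 5τ)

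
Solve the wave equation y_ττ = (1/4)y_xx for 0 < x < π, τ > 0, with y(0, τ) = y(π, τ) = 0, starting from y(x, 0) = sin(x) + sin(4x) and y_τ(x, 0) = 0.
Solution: Separating variables: y = Σ [A_n cos(ω_n τ) + B_n sin(ω_n τ)] sin(nx), ω_n = n/2. From ICs: A_1=1, A_4=1.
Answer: y(x, τ) = sin(x)cos(τ/2) + sin(4x)cos(2τ)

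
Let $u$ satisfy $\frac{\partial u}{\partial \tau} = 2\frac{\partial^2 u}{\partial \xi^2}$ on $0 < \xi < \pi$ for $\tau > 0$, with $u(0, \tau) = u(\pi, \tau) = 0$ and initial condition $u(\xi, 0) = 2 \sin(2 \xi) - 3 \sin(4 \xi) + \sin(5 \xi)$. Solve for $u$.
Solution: Separating variables: $u = \sum c_n e^{-2n^2\tau} \sin(n\xi)$. From $u(\xi,0) = 2 \sin(2 \xi) - 3 \sin(4 \xi) + \sin(5 \xi)$: $c_2=2, c_4=-3, c_5=1$.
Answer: $u(\xi, \tau) = 2 e^{-8 \tau} \sin(2 \xi) - 3 e^{-32 \tau} \sin(4 \xi) + e^{-50 \tau} \sin(5 \xi)$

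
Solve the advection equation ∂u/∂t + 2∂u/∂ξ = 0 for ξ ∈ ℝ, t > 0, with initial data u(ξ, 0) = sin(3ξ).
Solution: By method of characteristics (waves move right with speed 2):
Along characteristics ξ - 2t = const, u is constant, so u(ξ,t) = f(ξ - 2t) with f = u(·, 0).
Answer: u(ξ, t) = -sin(6t - 3ξ)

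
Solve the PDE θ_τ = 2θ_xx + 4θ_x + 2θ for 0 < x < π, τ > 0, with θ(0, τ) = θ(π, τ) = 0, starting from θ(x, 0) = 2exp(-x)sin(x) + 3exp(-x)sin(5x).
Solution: Substitute θ = exp(-x)u, i.e. u = exp(x)θ.
By the product rule, θ_x = exp(-x)(u_x - u), θ_xx = exp(-x)(u_xx - 2u_x + u), θ_τ = exp(-x)u_τ.
Substituting into the PDE and dividing by exp(-x): u_τ = 2(u_xx - 2u_x + u) + 4(u_x - u) + 2u.
The lower-order terms cancel, leaving the standard heat equation u_τ = 2u_xx.
Initial data for u: u(x,0) = exp(x)θ(x,0) = 2sin(x) + 3sin(5x). The boundary conditions carry over: u(0,τ) = u(π,τ) = 0.
Solve for u:
  Using separation of variables u = X(x)G(τ):
  Eigenfunctions: sin(nx), n = 1, 2, 3, ...
  General solution: u(x, τ) = Σ c_n sin(nx) exp(-2n² τ)
  Matching u(x,0) = 2sin(x) + 3sin(5x) term by term: c_1=2, c_5=3.
Hence u(x,τ) = 2exp(-2τ)sin(x) + 3exp(-50τ)sin(5x).
Transform back: θ(x,τ) = exp(-x)u(x,τ).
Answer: θ(x, τ) = 2exp(-x)exp(-2τ)sin(x) + 3exp(-x)exp(-50τ)sin(5x)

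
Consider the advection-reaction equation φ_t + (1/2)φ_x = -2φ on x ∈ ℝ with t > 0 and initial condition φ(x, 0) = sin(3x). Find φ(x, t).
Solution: Substitute φ = exp(-2t)u, i.e. u = exp(2t)φ.
By the product rule, φ_t = exp(-2t)(u_t - 2u), φ_x = exp(-2t)u_x.
Substituting into the PDE and dividing by exp(-2t): u_t - 2u + (1/2)u_x = -2u.
The lower-order terms cancel, leaving the standard advection equation u_t + (1/2)u_x = 0.
Initial data for u: u(x,0) = φ(x,0) = sin(3x).
Solve for u:
  By method of characteristics (waves move right with speed 1/2):
  Along characteristics x - (1/2)t = const, u is constant, so u(x,t) = f(x - (1/2)t) with f = u(·, 0).
Hence u(x,t) = -sin(3t/2 - 3x).
Transform back: φ(x,t) = exp(-2t)u(x,t).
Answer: φ(x, t) = -exp(-2t)sin(3t/2 - 3x)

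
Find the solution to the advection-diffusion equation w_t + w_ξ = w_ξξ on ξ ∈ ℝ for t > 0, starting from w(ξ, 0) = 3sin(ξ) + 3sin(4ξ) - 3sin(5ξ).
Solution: Change to a moving frame: let η = ξ - t, σ = t and write w(ξ,t) = u(η,σ).
By the chain rule w_t = u_σ - u_η, w_ξ = u_η, w_ξξ = u_ηη.
Then w_t + w_ξ = u_σ: the advection term cancels and the PDE becomes the heat equation u_σ = u_ηη on η ∈ ℝ.
Initial data: u(η,0) = w(η,0) = 3sin(η) + 3sin(4η) - 3sin(5η).
On η ∈ ℝ each mode satisfies (sin(nη))″ = -n² sin(nη), so exp(-n²σ) sin(nη) solves the heat equation; by superposition u(η,σ) = Σ c_n exp(-n²σ) sin(nη).
Reading off the coefficients: c_1=3, c_4=3, c_5=-3, so u(η,σ) = 3exp(-σ)sin(η) + 3exp(-16σ)sin(4η) - 3exp(-25σ)sin(5η).
Substituting back η = ξ - t, σ = t: w(ξ,t) = u(ξ - t, t).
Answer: w(ξ, t) = -3exp(-t)sin(t - ξ) - 3exp(-16t)sin(4t - 4ξ) + 3exp(-25t)sin(5t - 5ξ)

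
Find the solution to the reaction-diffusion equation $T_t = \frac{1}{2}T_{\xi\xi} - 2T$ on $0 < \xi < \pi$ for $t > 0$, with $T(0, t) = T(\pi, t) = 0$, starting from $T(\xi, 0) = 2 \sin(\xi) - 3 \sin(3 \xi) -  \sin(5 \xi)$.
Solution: Substitute $T = e^{-2t}u$.
Then $T_t = e^{-2t}(u_t - 2u)$, $T_{\xi\xi} = e^{-2t}u_{\xi\xi}$; substituting and dividing by $e^{-2t}$, the lower-order terms cancel: $u_t = \frac{1}{2}u_{\xi\xi}$ (standard heat equation).
Data for $u$: $u(\xi,0) = T(\xi,0) = 2 \sin(\xi) - 3 \sin(3 \xi) - \sin(5 \xi)$. The boundary conditions carry over: $u(0,t) = u(\pi,t) = 0$.
Separating variables: $u = \sum c_n e^{-n^2t/2} \sin(n\xi)$. From $u(\xi,0) = 2 \sin(\xi) - 3 \sin(3 \xi) - \sin(5 \xi)$: $c_1=2, c_3=-3, c_5=-1$.
So $u(\xi,t) = 2 e^{-t/2} \sin(\xi) - 3 e^{-9 t/2} \sin(3 \xi) - e^{-25 t/2} \sin(5 \xi)$, and $T(\xi,t) = e^{-2t}u(\xi,t)$.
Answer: $T(\xi, t) = 2 e^{-5 t/2} \sin(\xi) - 3 e^{-13 t/2} \sin(3 \xi) -  e^{-29 t/2} \sin(5 \xi)$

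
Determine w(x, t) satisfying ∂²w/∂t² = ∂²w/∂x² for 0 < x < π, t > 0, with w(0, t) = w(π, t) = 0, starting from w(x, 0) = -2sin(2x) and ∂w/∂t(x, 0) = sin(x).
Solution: Separating variables: w = Σ [A_n cos(ω_n t) + B_n sin(ω_n t)] sin(nx), ω_n = n. From ICs (B_n = velocity coefficient / ω_n): A_2=-2, B_1=1.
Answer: w(x, t) = sin(t)sin(x) - 2sin(2x)cos(2t)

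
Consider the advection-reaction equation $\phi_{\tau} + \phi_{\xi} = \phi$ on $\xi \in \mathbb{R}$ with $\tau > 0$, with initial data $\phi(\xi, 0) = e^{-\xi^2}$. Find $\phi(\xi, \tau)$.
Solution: Substitute $\phi = e^{\tau}u$.
Then $\phi_{\tau} = e^{\tau}(u_{\tau} + u)$, $\phi_{\xi} = e^{\tau}u_{\xi}$; substituting and dividing by $e^{\tau}$, the lower-order terms cancel: $u_{\tau} + u_{\xi} = 0$ (standard advection equation).
Data for $u$: $u(\xi,0) = \phi(\xi,0) = e^{-\xi^2}$.
By characteristics ($d\xi/d\tau = 1$), $u(\xi,\tau) = f(\xi - \tau)$ with $f = u( \cdot , 0)$.
So $u(\xi,\tau) = e^{-(\xi - \tau)^2}$, and $\phi(\xi,\tau) = e^{\tau}u(\xi,\tau)$.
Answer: $\phi(\xi, \tau) = e^{\tau} e^{-(-\tau + \xi)^2}$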